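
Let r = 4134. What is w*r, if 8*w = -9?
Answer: -18603/4 ≈ -4650.8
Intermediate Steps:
w = -9/8 (w = (⅛)*(-9) = -9/8 ≈ -1.1250)
w*r = -9/8*4134 = -18603/4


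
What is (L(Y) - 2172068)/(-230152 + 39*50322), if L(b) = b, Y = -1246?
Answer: -83589/66631 ≈ -1.2545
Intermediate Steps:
(L(Y) - 2172068)/(-230152 + 39*50322) = (-1246 - 2172068)/(-230152 + 39*50322) = -2173314/(-230152 + 1962558) = -2173314/1732406 = -2173314*1/1732406 = -83589/66631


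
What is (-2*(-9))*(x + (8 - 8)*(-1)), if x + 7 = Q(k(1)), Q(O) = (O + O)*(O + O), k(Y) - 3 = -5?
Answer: 162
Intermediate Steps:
k(Y) = -2 (k(Y) = 3 - 5 = -2)
Q(O) = 4*O² (Q(O) = (2*O)*(2*O) = 4*O²)
x = 9 (x = -7 + 4*(-2)² = -7 + 4*4 = -7 + 16 = 9)
(-2*(-9))*(x + (8 - 8)*(-1)) = (-2*(-9))*(9 + (8 - 8)*(-1)) = 18*(9 + 0*(-1)) = 18*(9 + 0) = 18*9 = 162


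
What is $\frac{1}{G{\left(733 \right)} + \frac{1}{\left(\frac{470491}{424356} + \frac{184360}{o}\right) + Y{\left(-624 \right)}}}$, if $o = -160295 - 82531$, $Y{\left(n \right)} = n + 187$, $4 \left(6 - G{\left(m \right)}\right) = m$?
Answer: $- \frac{9998779475348}{1772306560821001} \approx -0.0056417$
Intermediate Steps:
$G{\left(m \right)} = 6 - \frac{m}{4}$
$Y{\left(n \right)} = 187 + n$
$o = -242826$
$\frac{1}{G{\left(733 \right)} + \frac{1}{\left(\frac{470491}{424356} + \frac{184360}{o}\right) + Y{\left(-624 \right)}}} = \frac{1}{\left(6 - \frac{733}{4}\right) + \frac{1}{\left(\frac{470491}{424356} + \frac{184360}{-242826}\right) + \left(187 - 624\right)}} = \frac{1}{\left(6 - \frac{733}{4}\right) + \frac{1}{\left(470491 \cdot \frac{1}{424356} + 184360 \left(- \frac{1}{242826}\right)\right) - 437}} = \frac{1}{- \frac{709}{4} + \frac{1}{\left(\frac{470491}{424356} - \frac{92180}{121413}\right) - 437}} = \frac{1}{- \frac{709}{4} + \frac{1}{\frac{2000731967}{5724703892} - 437}} = \frac{1}{- \frac{709}{4} + \frac{1}{- \frac{2499694868837}{5724703892}}} = \frac{1}{- \frac{709}{4} - \frac{5724703892}{2499694868837}} = \frac{1}{- \frac{1772306560821001}{9998779475348}} = - \frac{9998779475348}{1772306560821001}$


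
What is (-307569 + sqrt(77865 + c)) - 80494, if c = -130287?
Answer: -388063 + I*sqrt(52422) ≈ -3.8806e+5 + 228.96*I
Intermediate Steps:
(-307569 + sqrt(77865 + c)) - 80494 = (-307569 + sqrt(77865 - 130287)) - 80494 = (-307569 + sqrt(-52422)) - 80494 = (-307569 + I*sqrt(52422)) - 80494 = -388063 + I*sqrt(52422)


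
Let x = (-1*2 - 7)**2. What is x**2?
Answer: 6561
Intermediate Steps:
x = 81 (x = (-2 - 7)**2 = (-9)**2 = 81)
x**2 = 81**2 = 6561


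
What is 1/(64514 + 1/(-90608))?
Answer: 90608/5845484511 ≈ 1.5501e-5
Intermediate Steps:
1/(64514 + 1/(-90608)) = 1/(64514 - 1/90608) = 1/(5845484511/90608) = 90608/5845484511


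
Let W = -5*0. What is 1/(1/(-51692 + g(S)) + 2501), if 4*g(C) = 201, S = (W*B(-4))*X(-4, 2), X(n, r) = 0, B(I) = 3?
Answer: 206567/516624063 ≈ 0.00039984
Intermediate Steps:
W = 0
S = 0 (S = (0*3)*0 = 0*0 = 0)
g(C) = 201/4 (g(C) = (¼)*201 = 201/4)
1/(1/(-51692 + g(S)) + 2501) = 1/(1/(-51692 + 201/4) + 2501) = 1/(1/(-206567/4) + 2501) = 1/(-4/206567 + 2501) = 1/(516624063/206567) = 206567/516624063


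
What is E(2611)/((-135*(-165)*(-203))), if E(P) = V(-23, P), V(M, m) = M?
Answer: 23/4521825 ≈ 5.0864e-6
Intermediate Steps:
E(P) = -23
E(2611)/((-135*(-165)*(-203))) = -23/(-135*(-165)*(-203)) = -23/(22275*(-203)) = -23/(-4521825) = -23*(-1/4521825) = 23/4521825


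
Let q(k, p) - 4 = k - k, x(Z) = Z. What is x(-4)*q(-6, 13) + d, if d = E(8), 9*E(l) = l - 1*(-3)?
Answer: -133/9 ≈ -14.778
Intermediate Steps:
E(l) = ⅓ + l/9 (E(l) = (l - 1*(-3))/9 = (l + 3)/9 = (3 + l)/9 = ⅓ + l/9)
d = 11/9 (d = ⅓ + (⅑)*8 = ⅓ + 8/9 = 11/9 ≈ 1.2222)
q(k, p) = 4 (q(k, p) = 4 + (k - k) = 4 + 0 = 4)
x(-4)*q(-6, 13) + d = -4*4 + 11/9 = -16 + 11/9 = -133/9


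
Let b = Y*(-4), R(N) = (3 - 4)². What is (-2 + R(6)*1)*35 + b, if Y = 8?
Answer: -67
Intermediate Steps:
R(N) = 1 (R(N) = (-1)² = 1)
b = -32 (b = 8*(-4) = -32)
(-2 + R(6)*1)*35 + b = (-2 + 1*1)*35 - 32 = (-2 + 1)*35 - 32 = -1*35 - 32 = -35 - 32 = -67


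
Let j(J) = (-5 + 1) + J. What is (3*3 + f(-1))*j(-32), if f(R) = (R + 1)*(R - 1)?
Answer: -324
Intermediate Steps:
j(J) = -4 + J
f(R) = (1 + R)*(-1 + R)
(3*3 + f(-1))*j(-32) = (3*3 + (-1 + (-1)**2))*(-4 - 32) = (9 + (-1 + 1))*(-36) = (9 + 0)*(-36) = 9*(-36) = -324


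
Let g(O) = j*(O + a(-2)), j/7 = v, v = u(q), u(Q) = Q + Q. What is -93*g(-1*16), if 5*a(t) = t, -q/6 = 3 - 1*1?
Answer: -1281168/5 ≈ -2.5623e+5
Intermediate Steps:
q = -12 (q = -6*(3 - 1*1) = -6*(3 - 1) = -6*2 = -12)
a(t) = t/5
u(Q) = 2*Q
v = -24 (v = 2*(-12) = -24)
j = -168 (j = 7*(-24) = -168)
g(O) = 336/5 - 168*O (g(O) = -168*(O + (⅕)*(-2)) = -168*(O - ⅖) = -168*(-⅖ + O) = 336/5 - 168*O)
-93*g(-1*16) = -93*(336/5 - (-168)*16) = -93*(336/5 - 168*(-16)) = -93*(336/5 + 2688) = -93*13776/5 = -1281168/5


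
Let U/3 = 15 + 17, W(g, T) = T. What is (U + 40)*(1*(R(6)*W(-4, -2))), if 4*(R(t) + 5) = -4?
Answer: 1632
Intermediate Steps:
R(t) = -6 (R(t) = -5 + (¼)*(-4) = -5 - 1 = -6)
U = 96 (U = 3*(15 + 17) = 3*32 = 96)
(U + 40)*(1*(R(6)*W(-4, -2))) = (96 + 40)*(1*(-6*(-2))) = 136*(1*12) = 136*12 = 1632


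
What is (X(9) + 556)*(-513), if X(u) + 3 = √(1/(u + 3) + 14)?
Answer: -283689 - 2223*√3/2 ≈ -2.8561e+5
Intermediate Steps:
X(u) = -3 + √(14 + 1/(3 + u)) (X(u) = -3 + √(1/(u + 3) + 14) = -3 + √(1/(3 + u) + 14) = -3 + √(14 + 1/(3 + u)))
(X(9) + 556)*(-513) = ((-3 + √((43 + 14*9)/(3 + 9))) + 556)*(-513) = ((-3 + √((43 + 126)/12)) + 556)*(-513) = ((-3 + √((1/12)*169)) + 556)*(-513) = ((-3 + √(169/12)) + 556)*(-513) = ((-3 + 13*√3/6) + 556)*(-513) = (553 + 13*√3/6)*(-513) = -283689 - 2223*√3/2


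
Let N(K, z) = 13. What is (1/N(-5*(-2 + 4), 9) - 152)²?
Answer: 3900625/169 ≈ 23081.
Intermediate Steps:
(1/N(-5*(-2 + 4), 9) - 152)² = (1/13 - 152)² = (-1975/13)² = 3900625/169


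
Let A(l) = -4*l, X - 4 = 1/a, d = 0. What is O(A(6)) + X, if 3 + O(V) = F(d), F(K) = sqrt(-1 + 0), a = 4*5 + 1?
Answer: 22/21 + I ≈ 1.0476 + 1.0*I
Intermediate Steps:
a = 21 (a = 20 + 1 = 21)
F(K) = I (F(K) = sqrt(-1) = I)
X = 85/21 (X = 4 + 1/21 = 85/21 ≈ 4.0476)
O(V) = -3 + I
O(A(6)) + X = (-3 + I) + 85/21 = 22/21 + I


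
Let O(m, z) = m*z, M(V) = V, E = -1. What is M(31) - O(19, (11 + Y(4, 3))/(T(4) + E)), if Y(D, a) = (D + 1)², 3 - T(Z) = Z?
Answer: 373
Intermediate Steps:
T(Z) = 3 - Z
Y(D, a) = (1 + D)²
M(31) - O(19, (11 + Y(4, 3))/(T(4) + E)) = 31 - 19*(11 + (1 + 4)²)/((3 - 1*4) - 1) = 31 - 19*(11 + 5²)/((3 - 4) - 1) = 31 - 19*(11 + 25)/(-1 - 1) = 31 - 19*36/(-2) = 31 - 19*36*(-½) = 31 - 19*(-18) = 31 - 1*(-342) = 31 + 342 = 373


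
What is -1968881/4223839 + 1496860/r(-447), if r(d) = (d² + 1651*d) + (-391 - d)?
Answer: -1845503378958/568245732187 ≈ -3.2477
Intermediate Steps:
r(d) = -391 + d² + 1650*d
-1968881/4223839 + 1496860/r(-447) = -1968881/4223839 + 1496860/(-391 + (-447)² + 1650*(-447)) = -1968881*1/4223839 + 1496860/(-391 + 199809 - 737550) = -1968881/4223839 + 1496860/(-538132) = -1968881/4223839 + 1496860*(-1/538132) = -1968881/4223839 - 374215/134533 = -1845503378958/568245732187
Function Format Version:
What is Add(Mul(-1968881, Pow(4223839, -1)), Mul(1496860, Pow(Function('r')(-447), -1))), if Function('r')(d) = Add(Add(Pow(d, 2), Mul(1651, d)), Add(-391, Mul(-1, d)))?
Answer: Rational(-1845503378958, 568245732187) ≈ -3.2477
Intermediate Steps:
Function('r')(d) = Add(-391, Pow(d, 2), Mul(1650, d))
Add(Mul(-1968881, Pow(4223839, -1)), Mul(1496860, Pow(Function('r')(-447), -1))) = Add(Mul(-1968881, Pow(4223839, -1)), Mul(1496860, Pow(Add(-391, Pow(-447, 2), Mul(1650, -447)), -1))) = Add(Mul(-1968881, Rational(1, 4223839)), Mul(1496860, Pow(Add(-391, 199809, -737550), -1))) = Add(Rational(-1968881, 4223839), Mul(1496860, Pow(-538132, -1))) = Add(Rational(-1968881, 4223839), Mul(1496860, Rational(-1, 538132))) = Add(Rational(-1968881, 4223839), Rational(-374215, 134533)) = Rational(-1845503378958, 568245732187)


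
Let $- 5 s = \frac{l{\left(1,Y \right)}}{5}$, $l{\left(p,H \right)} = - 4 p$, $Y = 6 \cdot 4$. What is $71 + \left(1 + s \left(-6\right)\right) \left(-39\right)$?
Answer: $\frac{1736}{25} \approx 69.44$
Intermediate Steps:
$Y = 24$
$s = \frac{4}{25}$ ($s = - \frac{\left(-4\right) 1 \cdot \frac{1}{5}}{5} = - \frac{\left(-4\right) \frac{1}{5}}{5} = \left(- \frac{1}{5}\right) \left(- \frac{4}{5}\right) = \frac{4}{25} \approx 0.16$)
$71 + \left(1 + s \left(-6\right)\right) \left(-39\right) = 71 + \left(1 + \frac{4}{25} \left(-6\right)\right) \left(-39\right) = 71 + \left(1 - \frac{24}{25}\right) \left(-39\right) = 71 + \frac{1}{25} \left(-39\right) = 71 - \frac{39}{25} = \frac{1736}{25}$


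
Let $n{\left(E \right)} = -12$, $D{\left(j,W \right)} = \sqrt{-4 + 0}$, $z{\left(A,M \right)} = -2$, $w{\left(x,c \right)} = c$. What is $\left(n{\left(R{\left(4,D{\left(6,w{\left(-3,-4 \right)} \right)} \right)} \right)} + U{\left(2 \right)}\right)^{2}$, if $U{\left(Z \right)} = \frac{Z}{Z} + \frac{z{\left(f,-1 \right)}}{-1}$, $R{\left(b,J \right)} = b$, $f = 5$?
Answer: $81$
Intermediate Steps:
$D{\left(j,W \right)} = 2 i$ ($D{\left(j,W \right)} = \sqrt{-4} = 2 i$)
$U{\left(Z \right)} = 3$ ($U{\left(Z \right)} = \frac{Z}{Z} - \frac{2}{-1} = 1 - -2 = 1 + 2 = 3$)
$\left(n{\left(R{\left(4,D{\left(6,w{\left(-3,-4 \right)} \right)} \right)} \right)} + U{\left(2 \right)}\right)^{2} = \left(-12 + 3\right)^{2} = \left(-9\right)^{2} = 81$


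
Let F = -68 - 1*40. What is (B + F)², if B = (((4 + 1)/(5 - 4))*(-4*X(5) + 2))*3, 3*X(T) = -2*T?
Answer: 14884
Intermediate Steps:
X(T) = -2*T/3 (X(T) = (-2*T)/3 = -2*T/3)
B = 230 (B = (((4 + 1)/(5 - 4))*(-(-8)*5/3 + 2))*3 = ((5/1)*(-4*(-10/3) + 2))*3 = ((5*1)*(40/3 + 2))*3 = (5*(46/3))*3 = (230/3)*3 = 230)
F = -108 (F = -68 - 40 = -108)
(B + F)² = (230 - 108)² = 122² = 14884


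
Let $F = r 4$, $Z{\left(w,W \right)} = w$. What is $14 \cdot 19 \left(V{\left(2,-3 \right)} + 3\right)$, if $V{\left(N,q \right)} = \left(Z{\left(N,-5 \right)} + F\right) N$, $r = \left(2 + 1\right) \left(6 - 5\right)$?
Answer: $8246$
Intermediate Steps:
$r = 3$ ($r = 3 \cdot 1 = 3$)
$F = 12$ ($F = 3 \cdot 4 = 12$)
$V{\left(N,q \right)} = N \left(12 + N\right)$ ($V{\left(N,q \right)} = \left(N + 12\right) N = \left(12 + N\right) N = N \left(12 + N\right)$)
$14 \cdot 19 \left(V{\left(2,-3 \right)} + 3\right) = 14 \cdot 19 \left(2 \left(12 + 2\right) + 3\right) = 266 \left(2 \cdot 14 + 3\right) = 266 \left(28 + 3\right) = 266 \cdot 31 = 8246$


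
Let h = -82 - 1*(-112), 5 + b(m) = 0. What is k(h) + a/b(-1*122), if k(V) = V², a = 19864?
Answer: -15364/5 ≈ -3072.8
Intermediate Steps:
b(m) = -5 (b(m) = -5 + 0 = -5)
h = 30 (h = -82 + 112 = 30)
k(h) + a/b(-1*122) = 30² + 19864/(-5) = 900 + 19864*(-⅕) = 900 - 19864/5 = -15364/5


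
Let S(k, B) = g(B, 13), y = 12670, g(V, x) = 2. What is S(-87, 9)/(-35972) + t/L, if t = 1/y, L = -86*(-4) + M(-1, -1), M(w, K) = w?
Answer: -1081956/19540934665 ≈ -5.5369e-5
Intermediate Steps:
S(k, B) = 2
L = 343 (L = -86*(-4) - 1 = 344 - 1 = 343)
t = 1/12670 ≈ 7.8927e-5
S(-87, 9)/(-35972) + t/L = 2/(-35972) + (1/12670)/343 = 2*(-1/35972) + (1/12670)*(1/343) = -1/17986 + 1/4345810 = -1081956/19540934665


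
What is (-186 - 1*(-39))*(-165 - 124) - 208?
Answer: 42275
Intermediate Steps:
(-186 - 1*(-39))*(-165 - 124) - 208 = (-186 + 39)*(-289) - 208 = -147*(-289) - 208 = 42483 - 208 = 42275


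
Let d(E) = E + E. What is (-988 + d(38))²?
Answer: 831744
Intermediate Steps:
d(E) = 2*E
(-988 + d(38))² = (-988 + 2*38)² = (-988 + 76)² = (-912)² = 831744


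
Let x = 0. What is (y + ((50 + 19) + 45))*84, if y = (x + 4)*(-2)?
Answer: 8904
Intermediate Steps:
y = -8 (y = (0 + 4)*(-2) = 4*(-2) = -8)
(y + ((50 + 19) + 45))*84 = (-8 + ((50 + 19) + 45))*84 = (-8 + (69 + 45))*84 = (-8 + 114)*84 = 106*84 = 8904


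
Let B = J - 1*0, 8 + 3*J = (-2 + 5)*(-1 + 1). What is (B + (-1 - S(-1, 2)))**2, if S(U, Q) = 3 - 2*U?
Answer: 676/9 ≈ 75.111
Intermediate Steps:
J = -8/3 (J = -8/3 + ((-2 + 5)*(-1 + 1))/3 = -8/3 + (3*0)/3 = -8/3 + (1/3)*0 = -8/3 + 0 = -8/3 ≈ -2.6667)
B = -8/3 (B = -8/3 - 1*0 = -8/3 + 0 = -8/3 ≈ -2.6667)
(B + (-1 - S(-1, 2)))**2 = (-8/3 + (-1 - (3 - 2*(-1))))**2 = (-8/3 + (-1 - (3 + 2)))**2 = (-8/3 + (-1 - 1*5))**2 = (-8/3 + (-1 - 5))**2 = (-8/3 - 6)**2 = (-26/3)**2 = 676/9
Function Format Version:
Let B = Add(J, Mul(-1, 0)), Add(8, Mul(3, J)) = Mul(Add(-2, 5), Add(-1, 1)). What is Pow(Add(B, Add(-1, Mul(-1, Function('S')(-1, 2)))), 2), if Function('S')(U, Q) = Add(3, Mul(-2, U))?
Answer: Rational(676, 9) ≈ 75.111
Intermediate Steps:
J = Rational(-8, 3) (J = Add(Rational(-8, 3), Mul(Rational(1, 3), Mul(Add(-2, 5), Add(-1, 1)))) = Add(Rational(-8, 3), Mul(Rational(1, 3), Mul(3, 0))) = Add(Rational(-8, 3), Mul(Rational(1, 3), 0)) = Add(Rational(-8, 3), 0) = Rational(-8, 3) ≈ -2.6667)
B = Rational(-8, 3) (B = Add(Rational(-8, 3), Mul(-1, 0)) = Add(Rational(-8, 3), 0) = Rational(-8, 3) ≈ -2.6667)
Pow(Add(B, Add(-1, Mul(-1, Function('S')(-1, 2)))), 2) = Pow(Add(Rational(-8, 3), Add(-1, Mul(-1, Add(3, Mul(-2, -1))))), 2) = Pow(Add(Rational(-8, 3), Add(-1, Mul(-1, Add(3, 2)))), 2) = Pow(Add(Rational(-8, 3), Add(-1, Mul(-1, 5))), 2) = Pow(Add(Rational(-8, 3), Add(-1, -5)), 2) = Pow(Add(Rational(-8, 3), -6), 2) = Pow(Rational(-26, 3), 2) = Rational(676, 9)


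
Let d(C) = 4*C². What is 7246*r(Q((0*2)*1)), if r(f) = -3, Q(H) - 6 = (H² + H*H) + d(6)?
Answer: -21738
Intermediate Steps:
Q(H) = 150 + 2*H² (Q(H) = 6 + ((H² + H*H) + 4*6²) = 6 + ((H² + H²) + 4*36) = 6 + (2*H² + 144) = 6 + (144 + 2*H²) = 150 + 2*H²)
7246*r(Q((0*2)*1)) = 7246*(-3) = -21738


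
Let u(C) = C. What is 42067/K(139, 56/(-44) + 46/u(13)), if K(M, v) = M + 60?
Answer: 42067/199 ≈ 211.39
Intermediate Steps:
K(M, v) = 60 + M
42067/K(139, 56/(-44) + 46/u(13)) = 42067/(60 + 139) = 42067/199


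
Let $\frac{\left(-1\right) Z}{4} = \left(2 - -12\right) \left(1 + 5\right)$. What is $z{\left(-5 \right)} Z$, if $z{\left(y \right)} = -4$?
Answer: $1344$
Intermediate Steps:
$Z = -336$ ($Z = - 4 \left(2 - -12\right) \left(1 + 5\right) = - 4 \left(2 + 12\right) 6 = - 4 \cdot 14 \cdot 6 = \left(-4\right) 84 = -336$)
$z{\left(-5 \right)} Z = \left(-4\right) \left(-336\right) = 1344$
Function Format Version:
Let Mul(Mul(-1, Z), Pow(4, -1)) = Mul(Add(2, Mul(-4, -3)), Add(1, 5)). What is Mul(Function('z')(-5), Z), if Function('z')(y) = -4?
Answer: 1344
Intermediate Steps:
Z = -336 (Z = Mul(-4, Mul(Add(2, Mul(-4, -3)), Add(1, 5))) = Mul(-4, Mul(Add(2, 12), 6)) = Mul(-4, Mul(14, 6)) = Mul(-4, 84) = -336)
Mul(Function('z')(-5), Z) = Mul(-4, -336) = 1344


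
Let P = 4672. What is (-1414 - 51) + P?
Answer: 3207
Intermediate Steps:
(-1414 - 51) + P = (-1414 - 51) + 4672 = -1465 + 4672 = 3207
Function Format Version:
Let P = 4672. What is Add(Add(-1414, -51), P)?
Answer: 3207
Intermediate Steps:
Add(Add(-1414, -51), P) = Add(Add(-1414, -51), 4672) = Add(-1465, 4672) = 3207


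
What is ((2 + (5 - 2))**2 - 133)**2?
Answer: 11664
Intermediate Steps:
((2 + (5 - 2))**2 - 133)**2 = ((2 + 3)**2 - 133)**2 = (5**2 - 133)**2 = (25 - 133)**2 = (-108)**2 = 11664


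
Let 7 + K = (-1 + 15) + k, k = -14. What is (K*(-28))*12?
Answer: 2352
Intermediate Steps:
K = -7 (K = -7 + ((-1 + 15) - 14) = -7 + (14 - 14) = -7 + 0 = -7)
(K*(-28))*12 = -7*(-28)*12 = 196*12 = 2352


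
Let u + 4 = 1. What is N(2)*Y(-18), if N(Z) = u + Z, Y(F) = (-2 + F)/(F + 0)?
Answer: -10/9 ≈ -1.1111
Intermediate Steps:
u = -3 (u = -4 + 1 = -3)
Y(F) = (-2 + F)/F
N(Z) = -3 + Z
N(2)*Y(-18) = (-3 + 2)*((-2 - 18)/(-18)) = -(-1)*(-20)/18 = -1*10/9 = -10/9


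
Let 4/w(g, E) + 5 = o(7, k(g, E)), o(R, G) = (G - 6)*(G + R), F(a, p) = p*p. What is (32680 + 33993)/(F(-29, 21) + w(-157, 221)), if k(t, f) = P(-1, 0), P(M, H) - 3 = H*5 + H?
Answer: 2333555/15431 ≈ 151.23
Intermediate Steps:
P(M, H) = 3 + 6*H (P(M, H) = 3 + (H*5 + H) = 3 + (5*H + H) = 3 + 6*H)
k(t, f) = 3 (k(t, f) = 3 + 6*0 = 3 + 0 = 3)
F(a, p) = p²
o(R, G) = (-6 + G)*(G + R)
w(g, E) = -4/35 (w(g, E) = 4/(-5 + (3² - 6*3 - 6*7 + 3*7)) = 4/(-5 + (9 - 18 - 42 + 21)) = 4/(-5 - 30) = 4/(-35) = 4*(-1/35) = -4/35)
(32680 + 33993)/(F(-29, 21) + w(-157, 221)) = (32680 + 33993)/(21² - 4/35) = 66673/(441 - 4/35) = 66673/(15431/35) = 66673*(35/15431) = 2333555/15431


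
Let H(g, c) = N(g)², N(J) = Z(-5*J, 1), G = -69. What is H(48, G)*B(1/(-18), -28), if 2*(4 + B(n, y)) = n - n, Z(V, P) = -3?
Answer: -36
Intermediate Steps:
N(J) = -3
B(n, y) = -4 (B(n, y) = -4 + (n - n)/2 = -4 + (½)*0 = -4 + 0 = -4)
H(g, c) = 9 (H(g, c) = (-3)² = 9)
H(48, G)*B(1/(-18), -28) = 9*(-4) = -36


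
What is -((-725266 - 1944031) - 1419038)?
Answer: 4088335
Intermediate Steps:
-((-725266 - 1944031) - 1419038) = -(-2669297 - 1419038) = -1*(-4088335) = 4088335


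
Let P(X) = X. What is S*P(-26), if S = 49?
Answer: -1274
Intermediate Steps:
S*P(-26) = 49*(-26) = -1274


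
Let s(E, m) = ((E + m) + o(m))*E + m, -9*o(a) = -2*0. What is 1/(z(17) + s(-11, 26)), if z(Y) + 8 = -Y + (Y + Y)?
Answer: -1/130 ≈ -0.0076923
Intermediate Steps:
o(a) = 0 (o(a) = -(-2)*0/9 = -1/9*0 = 0)
z(Y) = -8 + Y (z(Y) = -8 + (-Y + (Y + Y)) = -8 + (-Y + 2*Y) = -8 + Y)
s(E, m) = m + E*(E + m) (s(E, m) = ((E + m) + 0)*E + m = (E + m)*E + m = E*(E + m) + m = m + E*(E + m))
1/(z(17) + s(-11, 26)) = 1/((-8 + 17) + (26 + (-11)**2 - 11*26)) = 1/(9 + (26 + 121 - 286)) = 1/(9 - 139) = 1/(-130) = -1/130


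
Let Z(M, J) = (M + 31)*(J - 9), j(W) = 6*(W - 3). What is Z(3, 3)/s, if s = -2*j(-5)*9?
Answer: -17/72 ≈ -0.23611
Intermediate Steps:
j(W) = -18 + 6*W (j(W) = 6*(-3 + W) = -18 + 6*W)
Z(M, J) = (-9 + J)*(31 + M) (Z(M, J) = (31 + M)*(-9 + J) = (-9 + J)*(31 + M))
s = 864 (s = -2*(-18 + 6*(-5))*9 = -2*(-18 - 30)*9 = -2*(-48)*9 = 96*9 = 864)
Z(3, 3)/s = (-279 - 9*3 + 31*3 + 3*3)/864 = (-279 - 27 + 93 + 9)*(1/864) = -204*1/864 = -17/72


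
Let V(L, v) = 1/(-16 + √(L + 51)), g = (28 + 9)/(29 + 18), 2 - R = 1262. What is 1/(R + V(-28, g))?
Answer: -293596/369951121 + √23/369951121 ≈ -0.00079359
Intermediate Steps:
R = -1260 (R = 2 - 1*1262 = 2 - 1262 = -1260)
g = 37/47 ≈ 0.78723
V(L, v) = 1/(-16 + √(51 + L))
1/(R + V(-28, g)) = 1/(-1260 + 1/(-16 + √(51 - 28))) = 1/(-1260 + 1/(-16 + √23))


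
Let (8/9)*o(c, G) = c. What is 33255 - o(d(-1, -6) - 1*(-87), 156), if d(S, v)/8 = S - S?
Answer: 265257/8 ≈ 33157.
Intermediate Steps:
d(S, v) = 0 (d(S, v) = 8*(S - S) = 8*0 = 0)
o(c, G) = 9*c/8
33255 - o(d(-1, -6) - 1*(-87), 156) = 33255 - 9*(0 - 1*(-87))/8 = 33255 - 9*(0 + 87)/8 = 33255 - 9*87/8 = 33255 - 1*783/8 = 33255 - 783/8 = 265257/8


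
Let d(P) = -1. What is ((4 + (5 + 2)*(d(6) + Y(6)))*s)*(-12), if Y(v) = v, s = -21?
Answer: 9828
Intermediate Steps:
((4 + (5 + 2)*(d(6) + Y(6)))*s)*(-12) = ((4 + (5 + 2)*(-1 + 6))*(-21))*(-12) = ((4 + 7*5)*(-21))*(-12) = ((4 + 35)*(-21))*(-12) = (39*(-21))*(-12) = -819*(-12) = 9828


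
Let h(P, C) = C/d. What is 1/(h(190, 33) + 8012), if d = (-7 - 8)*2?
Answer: 10/80109 ≈ 0.00012483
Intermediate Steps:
d = -30 (d = -15*2 = -30)
h(P, C) = -C/30 (h(P, C) = C/(-30) = C*(-1/30) = -C/30)
1/(h(190, 33) + 8012) = 1/(-1/30*33 + 8012) = 1/(-11/10 + 8012) = 1/(80109/10) = 10/80109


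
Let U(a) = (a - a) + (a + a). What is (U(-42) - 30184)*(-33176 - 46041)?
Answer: 2397740156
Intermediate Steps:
U(a) = 2*a (U(a) = 0 + 2*a = 2*a)
(U(-42) - 30184)*(-33176 - 46041) = (2*(-42) - 30184)*(-33176 - 46041) = (-84 - 30184)*(-79217) = -30268*(-79217) = 2397740156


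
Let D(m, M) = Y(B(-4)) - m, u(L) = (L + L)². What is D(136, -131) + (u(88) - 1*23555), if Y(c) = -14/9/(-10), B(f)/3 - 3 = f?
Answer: 327832/45 ≈ 7285.2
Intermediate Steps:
B(f) = 9 + 3*f
u(L) = 4*L² (u(L) = (2*L)² = 4*L²)
Y(c) = 7/45 (Y(c) = -14*⅑*(-⅒) = -14/9*(-⅒) = 7/45)
D(m, M) = 7/45 - m
D(136, -131) + (u(88) - 1*23555) = (7/45 - 1*136) + (4*88² - 1*23555) = (7/45 - 136) + (4*7744 - 23555) = -6113/45 + (30976 - 23555) = -6113/45 + 7421 = 327832/45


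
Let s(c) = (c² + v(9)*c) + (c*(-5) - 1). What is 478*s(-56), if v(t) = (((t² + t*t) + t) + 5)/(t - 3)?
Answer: 2541526/3 ≈ 8.4718e+5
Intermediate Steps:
v(t) = (5 + t + 2*t²)/(-3 + t) (v(t) = (((t² + t²) + t) + 5)/(-3 + t) = ((2*t² + t) + 5)/(-3 + t) = ((t + 2*t²) + 5)/(-3 + t) = (5 + t + 2*t²)/(-3 + t))
s(c) = -1 + c² + 73*c/3 (s(c) = (c² + ((5 + 9 + 2*9²)/(-3 + 9))*c) + (c*(-5) - 1) = (c² + ((5 + 9 + 2*81)/6)*c) + (-5*c - 1) = (c² + ((5 + 9 + 162)/6)*c) + (-1 - 5*c) = (c² + ((⅙)*176)*c) + (-1 - 5*c) = (c² + 88*c/3) + (-1 - 5*c) = -1 + c² + 73*c/3)
478*s(-56) = 478*(-1 + (-56)² + (73/3)*(-56)) = 478*(-1 + 3136 - 4088/3) = 478*(5317/3) = 2541526/3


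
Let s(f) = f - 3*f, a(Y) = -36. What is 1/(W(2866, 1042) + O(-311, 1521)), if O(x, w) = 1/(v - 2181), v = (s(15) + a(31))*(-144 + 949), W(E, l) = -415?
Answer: -55311/22954066 ≈ -0.0024096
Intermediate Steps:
s(f) = -2*f
v = -53130 (v = (-2*15 - 36)*(-144 + 949) = (-30 - 36)*805 = -66*805 = -53130)
O(x, w) = -1/55311 (O(x, w) = 1/(-53130 - 2181) = 1/(-55311) = -1/55311)
1/(W(2866, 1042) + O(-311, 1521)) = 1/(-415 - 1/55311) = 1/(-22954066/55311) = -55311/22954066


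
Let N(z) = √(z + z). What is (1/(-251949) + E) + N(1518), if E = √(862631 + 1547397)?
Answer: -1/251949 + 2*√759 + 2*√602507 ≈ 1607.5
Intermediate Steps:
E = 2*√602507 (E = √2410028 = 2*√602507 ≈ 1552.4)
N(z) = √2*√z (N(z) = √(2*z) = √2*√z)
(1/(-251949) + E) + N(1518) = (1/(-251949) + 2*√602507) + √2*√1518 = (-1/251949 + 2*√602507) + 2*√759 = -1/251949 + 2*√759 + 2*√602507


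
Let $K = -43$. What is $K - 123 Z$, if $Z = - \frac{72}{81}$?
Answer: $\frac{199}{3} \approx 66.333$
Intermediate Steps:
$Z = - \frac{8}{9}$ ($Z = \left(-72\right) \frac{1}{81} = - \frac{8}{9} \approx -0.88889$)
$K - 123 Z = -43 - - \frac{328}{3} = -43 + \frac{328}{3} = \frac{199}{3}$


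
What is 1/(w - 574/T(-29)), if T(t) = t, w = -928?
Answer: -29/26338 ≈ -0.0011011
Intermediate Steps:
1/(w - 574/T(-29)) = 1/(-928 - 574/(-29)) = 1/(-928 - 574*(-1/29)) = 1/(-928 + 574/29) = 1/(-26338/29) = -29/26338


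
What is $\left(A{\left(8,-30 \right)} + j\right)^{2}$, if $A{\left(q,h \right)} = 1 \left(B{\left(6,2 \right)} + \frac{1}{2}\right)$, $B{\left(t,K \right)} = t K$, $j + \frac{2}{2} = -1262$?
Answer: $\frac{6255001}{4} \approx 1.5638 \cdot 10^{6}$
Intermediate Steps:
$j = -1263$ ($j = -1 - 1262 = -1263$)
$B{\left(t,K \right)} = K t$
$A{\left(q,h \right)} = \frac{25}{2}$ ($A{\left(q,h \right)} = 1 \left(2 \cdot 6 + \frac{1}{2}\right) = 1 \left(12 + \frac{1}{2}\right) = 1 \cdot \frac{25}{2} = \frac{25}{2}$)
$\left(A{\left(8,-30 \right)} + j\right)^{2} = \left(\frac{25}{2} - 1263\right)^{2} = \left(- \frac{2501}{2}\right)^{2} = \frac{6255001}{4}$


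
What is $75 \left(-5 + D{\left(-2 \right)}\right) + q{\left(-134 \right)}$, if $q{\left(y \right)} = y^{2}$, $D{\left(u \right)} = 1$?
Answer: $17656$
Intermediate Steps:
$75 \left(-5 + D{\left(-2 \right)}\right) + q{\left(-134 \right)} = 75 \left(-5 + 1\right) + \left(-134\right)^{2} = 75 \left(-4\right) + 17956 = -300 + 17956 = 17656$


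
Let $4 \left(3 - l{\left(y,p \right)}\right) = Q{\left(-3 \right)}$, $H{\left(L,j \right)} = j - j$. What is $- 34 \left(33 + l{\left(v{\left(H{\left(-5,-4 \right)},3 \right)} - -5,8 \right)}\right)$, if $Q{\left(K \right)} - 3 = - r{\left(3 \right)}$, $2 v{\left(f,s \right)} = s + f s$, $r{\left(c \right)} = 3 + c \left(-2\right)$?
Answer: $-1173$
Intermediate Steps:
$H{\left(L,j \right)} = 0$
$r{\left(c \right)} = 3 - 2 c$
$v{\left(f,s \right)} = \frac{s}{2} + \frac{f s}{2}$ ($v{\left(f,s \right)} = \frac{s + f s}{2} = \frac{s}{2} + \frac{f s}{2}$)
$Q{\left(K \right)} = 6$ ($Q{\left(K \right)} = 3 - \left(3 - 6\right) = 3 - -3 = 3 + 3 = 6$)
$l{\left(y,p \right)} = \frac{3}{2}$ ($l{\left(y,p \right)} = 3 - \frac{3}{2} = \frac{3}{2}$)
$- 34 \left(33 + l{\left(v{\left(H{\left(-5,-4 \right)},3 \right)} - -5,8 \right)}\right) = - 34 \left(33 + \frac{3}{2}\right) = \left(-34\right) \frac{69}{2} = -1173$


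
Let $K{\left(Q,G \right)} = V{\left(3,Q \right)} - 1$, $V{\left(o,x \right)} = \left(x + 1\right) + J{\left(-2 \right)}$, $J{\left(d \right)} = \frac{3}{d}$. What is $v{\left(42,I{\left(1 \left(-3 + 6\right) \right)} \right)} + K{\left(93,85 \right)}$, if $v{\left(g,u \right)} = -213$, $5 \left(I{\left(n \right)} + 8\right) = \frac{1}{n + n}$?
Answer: $- \frac{243}{2} \approx -121.5$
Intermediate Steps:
$V{\left(o,x \right)} = - \frac{1}{2} + x$ ($V{\left(o,x \right)} = \left(x + 1\right) + \frac{3}{-2} = \left(1 + x\right) + 3 \left(- \frac{1}{2}\right) = \left(1 + x\right) - \frac{3}{2} = - \frac{1}{2} + x$)
$K{\left(Q,G \right)} = - \frac{3}{2} + Q$ ($K{\left(Q,G \right)} = \left(- \frac{1}{2} + Q\right) - 1 = - \frac{3}{2} + Q$)
$I{\left(n \right)} = -8 + \frac{1}{10 n}$ ($I{\left(n \right)} = -8 + \frac{1}{5 \left(n + n\right)} = -8 + \frac{1}{5 \cdot 2 n} = -8 + \frac{\frac{1}{2} \frac{1}{n}}{5} = -8 + \frac{1}{10 n}$)
$v{\left(42,I{\left(1 \left(-3 + 6\right) \right)} \right)} + K{\left(93,85 \right)} = -213 + \left(- \frac{3}{2} + 93\right) = -213 + \frac{183}{2} = - \frac{243}{2}$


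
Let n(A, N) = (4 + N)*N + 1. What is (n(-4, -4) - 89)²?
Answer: 7744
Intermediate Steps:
n(A, N) = 1 + N*(4 + N) (n(A, N) = N*(4 + N) + 1 = 1 + N*(4 + N))
(n(-4, -4) - 89)² = ((1 + (-4)² + 4*(-4)) - 89)² = ((1 + 16 - 16) - 89)² = (1 - 89)² = (-88)² = 7744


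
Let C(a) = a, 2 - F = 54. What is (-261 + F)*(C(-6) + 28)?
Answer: -6886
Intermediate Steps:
F = -52 (F = 2 - 1*54 = 2 - 54 = -52)
(-261 + F)*(C(-6) + 28) = (-261 - 52)*(-6 + 28) = -313*22 = -6886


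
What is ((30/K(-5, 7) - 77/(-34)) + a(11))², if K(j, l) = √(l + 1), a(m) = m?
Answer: 333451/1156 + 6765*√2/34 ≈ 569.84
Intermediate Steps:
K(j, l) = √(1 + l)
((30/K(-5, 7) - 77/(-34)) + a(11))² = ((30/(√(1 + 7)) - 77/(-34)) + 11)² = ((30/(√8) - 77*(-1/34)) + 11)² = ((30/((2*√2)) + 77/34) + 11)² = ((30*(√2/4) + 77/34) + 11)² = ((15*√2/2 + 77/34) + 11)² = ((77/34 + 15*√2/2) + 11)² = (451/34 + 15*√2/2)²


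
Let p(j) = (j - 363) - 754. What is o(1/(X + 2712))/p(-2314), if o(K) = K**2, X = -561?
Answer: -1/15874554231 ≈ -6.2994e-11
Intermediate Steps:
p(j) = -1117 + j (p(j) = (-363 + j) - 754 = -1117 + j)
o(1/(X + 2712))/p(-2314) = (1/(-561 + 2712))**2/(-1117 - 2314) = (1/2151)**2/(-3431) = (1/2151)**2*(-1/3431) = (1/4626801)*(-1/3431) = -1/15874554231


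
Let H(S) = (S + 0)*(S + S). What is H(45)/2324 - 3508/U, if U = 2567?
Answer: 1121879/2982854 ≈ 0.37611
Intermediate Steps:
H(S) = 2*S**2 (H(S) = S*(2*S) = 2*S**2)
H(45)/2324 - 3508/U = (2*45**2)/2324 - 3508/2567 = (2*2025)*(1/2324) - 3508*1/2567 = 4050*(1/2324) - 3508/2567 = 2025/1162 - 3508/2567 = 1121879/2982854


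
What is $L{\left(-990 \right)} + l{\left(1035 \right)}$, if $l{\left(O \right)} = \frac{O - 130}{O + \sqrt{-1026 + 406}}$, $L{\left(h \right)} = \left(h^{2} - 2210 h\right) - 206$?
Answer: $\frac{679077019321}{214369} - \frac{362 i \sqrt{155}}{214369} \approx 3.1678 \cdot 10^{6} - 0.021024 i$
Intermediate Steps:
$L{\left(h \right)} = -206 + h^{2} - 2210 h$
$l{\left(O \right)} = \frac{-130 + O}{O + 2 i \sqrt{155}}$ ($l{\left(O \right)} = \frac{-130 + O}{O + \sqrt{-620}} = \frac{-130 + O}{O + 2 i \sqrt{155}}$)
$L{\left(-990 \right)} + l{\left(1035 \right)} = \left(-206 + \left(-990\right)^{2} - -2187900\right) + \frac{-130 + 1035}{1035 + 2 i \sqrt{155}} = \left(-206 + 980100 + 2187900\right) + \frac{1}{1035 + 2 i \sqrt{155}} \cdot 905 = 3167794 + \frac{905}{1035 + 2 i \sqrt{155}}$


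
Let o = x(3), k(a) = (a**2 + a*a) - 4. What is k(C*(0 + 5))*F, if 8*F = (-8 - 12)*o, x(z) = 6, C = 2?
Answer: -2940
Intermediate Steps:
k(a) = -4 + 2*a**2 (k(a) = (a**2 + a**2) - 4 = 2*a**2 - 4 = -4 + 2*a**2)
o = 6
F = -15 (F = ((-8 - 12)*6)/8 = (-20*6)/8 = (1/8)*(-120) = -15)
k(C*(0 + 5))*F = (-4 + 2*(2*(0 + 5))**2)*(-15) = (-4 + 2*(2*5)**2)*(-15) = (-4 + 2*10**2)*(-15) = (-4 + 2*100)*(-15) = (-4 + 200)*(-15) = 196*(-15) = -2940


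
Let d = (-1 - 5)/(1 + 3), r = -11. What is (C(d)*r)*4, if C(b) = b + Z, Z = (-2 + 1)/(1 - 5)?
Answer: 55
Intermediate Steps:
Z = ¼ (Z = -1/(-4) = -1*(-¼) = ¼ ≈ 0.25000)
d = -3/2 (d = -6/4 = -6*¼ = -3/2 ≈ -1.5000)
C(b) = ¼ + b (C(b) = b + ¼ = ¼ + b)
(C(d)*r)*4 = ((¼ - 3/2)*(-11))*4 = -5/4*(-11)*4 = (55/4)*4 = 55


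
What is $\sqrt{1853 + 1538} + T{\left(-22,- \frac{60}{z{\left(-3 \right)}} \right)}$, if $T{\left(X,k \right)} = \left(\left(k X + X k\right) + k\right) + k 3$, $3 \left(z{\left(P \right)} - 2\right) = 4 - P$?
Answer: $\frac{7200}{13} + \sqrt{3391} \approx 612.08$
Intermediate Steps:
$z{\left(P \right)} = \frac{10}{3} - \frac{P}{3}$ ($z{\left(P \right)} = 2 + \frac{4 - P}{3} = 2 - \left(- \frac{4}{3} + \frac{P}{3}\right) = \frac{10}{3} - \frac{P}{3}$)
$T{\left(X,k \right)} = 4 k + 2 X k$ ($T{\left(X,k \right)} = \left(\left(X k + X k\right) + k\right) + 3 k = \left(2 X k + k\right) + 3 k = \left(k + 2 X k\right) + 3 k = 4 k + 2 X k$)
$\sqrt{1853 + 1538} + T{\left(-22,- \frac{60}{z{\left(-3 \right)}} \right)} = \sqrt{1853 + 1538} + 2 \left(- \frac{60}{\frac{10}{3} - -1}\right) \left(2 - 22\right) = \sqrt{3391} + 2 \left(- \frac{60}{\frac{10}{3} + 1}\right) \left(-20\right) = \sqrt{3391} + 2 \left(- \frac{60}{\frac{13}{3}}\right) \left(-20\right) = \sqrt{3391} + 2 \left(\left(-60\right) \frac{3}{13}\right) \left(-20\right) = \sqrt{3391} + 2 \left(- \frac{180}{13}\right) \left(-20\right) = \sqrt{3391} + \frac{7200}{13} = \frac{7200}{13} + \sqrt{3391}$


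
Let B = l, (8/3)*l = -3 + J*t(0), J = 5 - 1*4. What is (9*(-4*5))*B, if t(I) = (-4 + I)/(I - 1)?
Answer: -135/2 ≈ -67.500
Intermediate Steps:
t(I) = (-4 + I)/(-1 + I)
J = 1 (J = 5 - 4 = 1)
l = 3/8 (l = 3*(-3 + 1*((-4 + 0)/(-1 + 0)))/8 = 3*(-3 + 1*(-4/(-1)))/8 = 3*(-3 + 1*(-1*(-4)))/8 = 3*(-3 + 1*4)/8 = 3*(-3 + 4)/8 = (3/8)*1 = 3/8 ≈ 0.37500)
B = 3/8 ≈ 0.37500
(9*(-4*5))*B = (9*(-4*5))*(3/8) = (9*(-20))*(3/8) = -180*3/8 = -135/2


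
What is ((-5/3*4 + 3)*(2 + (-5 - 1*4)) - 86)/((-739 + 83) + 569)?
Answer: 181/261 ≈ 0.69349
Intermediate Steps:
((-5/3*4 + 3)*(2 + (-5 - 1*4)) - 86)/((-739 + 83) + 569) = ((-5*⅓*4 + 3)*(2 + (-5 - 4)) - 86)/(-656 + 569) = ((-5/3*4 + 3)*(2 - 9) - 86)/(-87) = -((-20/3 + 3)*(-7) - 86)/87 = -(-11/3*(-7) - 86)/87 = -(77/3 - 86)/87 = -1/87*(-181/3) = 181/261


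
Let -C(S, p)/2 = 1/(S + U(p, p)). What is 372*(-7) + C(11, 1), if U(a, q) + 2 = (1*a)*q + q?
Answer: -28646/11 ≈ -2604.2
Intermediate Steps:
U(a, q) = -2 + q + a*q (U(a, q) = -2 + ((1*a)*q + q) = -2 + (a*q + q) = -2 + (q + a*q) = -2 + q + a*q)
C(S, p) = -2/(-2 + S + p + p²) (C(S, p) = -2/(S + (-2 + p + p*p)) = -2/(S + (-2 + p + p²)) = -2/(-2 + S + p + p²))
372*(-7) + C(11, 1) = 372*(-7) - 2/(-2 + 11 + 1 + 1²) = -2604 - 2/(-2 + 11 + 1 + 1) = -2604 - 2/11 = -28646/11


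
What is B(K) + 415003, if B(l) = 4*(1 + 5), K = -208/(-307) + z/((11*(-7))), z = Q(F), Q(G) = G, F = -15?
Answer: 415027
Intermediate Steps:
z = -15
K = 20621/23639 (K = -208/(-307) - 15/(11*(-7)) = -208*(-1/307) - 15/(-77) = 208/307 - 15*(-1/77) = 208/307 + 15/77 = 20621/23639 ≈ 0.87233)
B(l) = 24 (B(l) = 4*6 = 24)
B(K) + 415003 = 24 + 415003 = 415027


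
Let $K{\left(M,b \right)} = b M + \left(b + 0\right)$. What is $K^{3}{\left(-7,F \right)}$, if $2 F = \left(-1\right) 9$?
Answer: $19683$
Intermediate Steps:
$F = - \frac{9}{2}$ ($F = \frac{\left(-1\right) 9}{2} = \frac{1}{2} \left(-9\right) = - \frac{9}{2} \approx -4.5$)
$K{\left(M,b \right)} = b + M b$ ($K{\left(M,b \right)} = M b + b = b + M b$)
$K^{3}{\left(-7,F \right)} = \left(- \frac{9 \left(1 - 7\right)}{2}\right)^{3} = \left(\left(- \frac{9}{2}\right) \left(-6\right)\right)^{3} = 27^{3} = 19683$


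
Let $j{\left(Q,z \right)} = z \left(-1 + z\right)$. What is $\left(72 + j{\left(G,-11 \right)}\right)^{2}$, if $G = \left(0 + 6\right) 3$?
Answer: $41616$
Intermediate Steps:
$G = 18$ ($G = 6 \cdot 3 = 18$)
$\left(72 + j{\left(G,-11 \right)}\right)^{2} = \left(72 - 11 \left(-1 - 11\right)\right)^{2} = \left(72 - -132\right)^{2} = \left(72 + 132\right)^{2} = 204^{2} = 41616$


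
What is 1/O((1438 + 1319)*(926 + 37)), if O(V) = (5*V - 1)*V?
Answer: 1/35244883395414 ≈ 2.8373e-14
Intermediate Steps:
O(V) = V*(-1 + 5*V) (O(V) = (-1 + 5*V)*V = V*(-1 + 5*V))
1/O((1438 + 1319)*(926 + 37)) = 1/(((1438 + 1319)*(926 + 37))*(-1 + 5*((1438 + 1319)*(926 + 37)))) = 1/((2757*963)*(-1 + 5*(2757*963))) = 1/(2654991*(-1 + 5*2654991)) = 1/(2654991*(-1 + 13274955)) = 1/(2654991*13274954) = 1/35244883395414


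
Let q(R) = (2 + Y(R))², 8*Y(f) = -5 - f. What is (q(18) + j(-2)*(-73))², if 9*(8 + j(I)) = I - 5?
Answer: 136551681841/331776 ≈ 4.1158e+5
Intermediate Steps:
Y(f) = -5/8 - f/8 (Y(f) = (-5 - f)/8 = -5/8 - f/8)
j(I) = -77/9 + I/9 (j(I) = -8 + (I - 5)/9 = -8 + (-5 + I)/9 = -8 + (-5/9 + I/9) = -77/9 + I/9)
q(R) = (11/8 - R/8)² (q(R) = (2 + (-5/8 - R/8))² = (11/8 - R/8)²)
(q(18) + j(-2)*(-73))² = ((-11 + 18)²/64 + (-77/9 + (⅑)*(-2))*(-73))² = ((1/64)*7² + (-77/9 - 2/9)*(-73))² = ((1/64)*49 - 79/9*(-73))² = (49/64 + 5767/9)² = (369529/576)² = 136551681841/331776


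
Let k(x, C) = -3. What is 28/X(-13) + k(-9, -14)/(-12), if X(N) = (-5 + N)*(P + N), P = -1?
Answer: 13/36 ≈ 0.36111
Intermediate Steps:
X(N) = (-1 + N)*(-5 + N) (X(N) = (-5 + N)*(-1 + N) = (-1 + N)*(-5 + N))
28/X(-13) + k(-9, -14)/(-12) = 28/(5 + (-13)² - 6*(-13)) - 3/(-12) = 28/(5 + 169 + 78) - 3*(-1/12) = 28/252 + ¼ = 28*(1/252) + ¼ = ⅑ + ¼ = 13/36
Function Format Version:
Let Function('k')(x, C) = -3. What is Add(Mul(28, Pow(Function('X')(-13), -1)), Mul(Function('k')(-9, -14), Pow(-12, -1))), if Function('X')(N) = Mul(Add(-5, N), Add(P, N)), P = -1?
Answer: Rational(13, 36) ≈ 0.36111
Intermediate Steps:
Function('X')(N) = Mul(Add(-1, N), Add(-5, N)) (Function('X')(N) = Mul(Add(-5, N), Add(-1, N)) = Mul(Add(-1, N), Add(-5, N)))
Add(Mul(28, Pow(Function('X')(-13), -1)), Mul(Function('k')(-9, -14), Pow(-12, -1))) = Add(Mul(28, Pow(Add(5, Pow(-13, 2), Mul(-6, -13)), -1)), Mul(-3, Pow(-12, -1))) = Add(Mul(28, Pow(Add(5, 169, 78), -1)), Mul(-3, Rational(-1, 12))) = Add(Mul(28, Pow(252, -1)), Rational(1, 4)) = Add(Mul(28, Rational(1, 252)), Rational(1, 4)) = Add(Rational(1, 9), Rational(1, 4)) = Rational(13, 36)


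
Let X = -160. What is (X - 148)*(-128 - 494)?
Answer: 191576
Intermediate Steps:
(X - 148)*(-128 - 494) = (-160 - 148)*(-128 - 494) = -308*(-622) = 191576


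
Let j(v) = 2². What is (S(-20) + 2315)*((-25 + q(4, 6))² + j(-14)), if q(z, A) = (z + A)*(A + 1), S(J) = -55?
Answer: 4585540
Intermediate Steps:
j(v) = 4
q(z, A) = (1 + A)*(A + z) (q(z, A) = (A + z)*(1 + A) = (1 + A)*(A + z))
(S(-20) + 2315)*((-25 + q(4, 6))² + j(-14)) = (-55 + 2315)*((-25 + (6 + 4 + 6² + 6*4))² + 4) = 2260*((-25 + (6 + 4 + 36 + 24))² + 4) = 2260*((-25 + 70)² + 4) = 2260*(45² + 4) = 2260*(2025 + 4) = 2260*2029 = 4585540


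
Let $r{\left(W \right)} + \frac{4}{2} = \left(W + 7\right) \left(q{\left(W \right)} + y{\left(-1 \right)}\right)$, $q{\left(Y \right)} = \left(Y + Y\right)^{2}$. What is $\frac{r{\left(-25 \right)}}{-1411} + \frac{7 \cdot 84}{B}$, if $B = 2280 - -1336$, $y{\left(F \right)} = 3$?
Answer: $\frac{40938041}{1275544} \approx 32.095$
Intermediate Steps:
$q{\left(Y \right)} = 4 Y^{2}$ ($q{\left(Y \right)} = \left(2 Y\right)^{2} = 4 Y^{2}$)
$r{\left(W \right)} = -2 + \left(3 + 4 W^{2}\right) \left(7 + W\right)$ ($r{\left(W \right)} = -2 + \left(W + 7\right) \left(4 W^{2} + 3\right) = -2 + \left(7 + W\right) \left(3 + 4 W^{2}\right) = -2 + \left(3 + 4 W^{2}\right) \left(7 + W\right)$)
$B = 3616$ ($B = 2280 + 1336 = 3616$)
$\frac{r{\left(-25 \right)}}{-1411} + \frac{7 \cdot 84}{B} = \frac{19 + 3 \left(-25\right) + 4 \left(-25\right)^{3} + 28 \left(-25\right)^{2}}{-1411} + \frac{7 \cdot 84}{3616} = \left(19 - 75 + 4 \left(-15625\right) + 28 \cdot 625\right) \left(- \frac{1}{1411}\right) + 588 \cdot \frac{1}{3616} = \left(19 - 75 - 62500 + 17500\right) \left(- \frac{1}{1411}\right) + \frac{147}{904} = \left(-45056\right) \left(- \frac{1}{1411}\right) + \frac{147}{904} = \frac{45056}{1411} + \frac{147}{904} = \frac{40938041}{1275544}$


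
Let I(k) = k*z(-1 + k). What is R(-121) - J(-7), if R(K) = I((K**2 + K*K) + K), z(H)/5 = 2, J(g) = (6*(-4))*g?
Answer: 291442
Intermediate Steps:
J(g) = -24*g
z(H) = 10 (z(H) = 5*2 = 10)
I(k) = 10*k (I(k) = k*10 = 10*k)
R(K) = 10*K + 20*K**2 (R(K) = 10*((K**2 + K*K) + K) = 10*((K**2 + K**2) + K) = 10*(2*K**2 + K) = 10*(K + 2*K**2) = 10*K + 20*K**2)
R(-121) - J(-7) = 10*(-121)*(1 + 2*(-121)) - (-24)*(-7) = 10*(-121)*(1 - 242) - 1*168 = 10*(-121)*(-241) - 168 = 291610 - 168 = 291442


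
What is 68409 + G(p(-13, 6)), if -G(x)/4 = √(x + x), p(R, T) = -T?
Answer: 68409 - 8*I*√3 ≈ 68409.0 - 13.856*I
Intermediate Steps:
G(x) = -4*√2*√x (G(x) = -4*√(x + x) = -4*√2*√x)
68409 + G(p(-13, 6)) = 68409 - 4*√2*√(-1*6) = 68409 - 4*√2*√(-6) = 68409 - 4*√2*I*√6 = 68409 - 8*I*√3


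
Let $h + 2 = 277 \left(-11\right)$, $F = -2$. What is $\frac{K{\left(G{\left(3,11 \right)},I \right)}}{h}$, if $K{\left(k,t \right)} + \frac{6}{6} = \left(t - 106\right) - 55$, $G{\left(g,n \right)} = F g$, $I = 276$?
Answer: $- \frac{114}{3049} \approx -0.037389$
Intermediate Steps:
$G{\left(g,n \right)} = - 2 g$
$K{\left(k,t \right)} = -162 + t$ ($K{\left(k,t \right)} = -1 + \left(\left(t - 106\right) - 55\right) = -1 + \left(\left(-106 + t\right) - 55\right) = -1 + \left(-161 + t\right) = -162 + t$)
$h = -3049$ ($h = -2 + 277 \left(-11\right) = -2 - 3047 = -3049$)
$\frac{K{\left(G{\left(3,11 \right)},I \right)}}{h} = \frac{-162 + 276}{-3049} = 114 \left(- \frac{1}{3049}\right) = - \frac{114}{3049}$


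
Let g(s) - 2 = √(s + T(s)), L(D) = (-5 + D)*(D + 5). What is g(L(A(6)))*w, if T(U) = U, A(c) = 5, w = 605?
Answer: 1210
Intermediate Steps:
L(D) = (-5 + D)*(5 + D)
g(s) = 2 + √2*√s (g(s) = 2 + √(s + s) = 2 + √(2*s) = 2 + √2*√s)
g(L(A(6)))*w = (2 + √2*√(-25 + 5²))*605 = (2 + √2*√(-25 + 25))*605 = (2 + √2*√0)*605 = (2 + √2*0)*605 = (2 + 0)*605 = 2*605 = 1210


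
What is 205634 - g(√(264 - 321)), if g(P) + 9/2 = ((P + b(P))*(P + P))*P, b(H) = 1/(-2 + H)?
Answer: (410821*√57 + 835322*I)/(2*(√57 + 2*I)) ≈ 2.0563e+5 + 846.57*I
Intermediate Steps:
g(P) = -9/2 + 2*P²*(P + 1/(-2 + P)) (g(P) = -9/2 + ((P + 1/(-2 + P))*(P + P))*P = -9/2 + ((P + 1/(-2 + P))*(2*P))*P = -9/2 + (2*P*(P + 1/(-2 + P)))*P = -9/2 + 2*P²*(P + 1/(-2 + P)))
205634 - g(√(264 - 321)) = 205634 - (4*(√(264 - 321))² + (-9 + 4*(√(264 - 321))³)*(-2 + √(264 - 321)))/(2*(-2 + √(264 - 321))) = 205634 - (4*(√(-57))² + (-9 + 4*(√(-57))³)*(-2 + √(-57)))/(2*(-2 + √(-57))) = 205634 - (4*(I*√57)² + (-9 + 4*(I*√57)³)*(-2 + I*√57))/(2*(-2 + I*√57)) = 205634 - (4*(-57) + (-9 + 4*(-57*I*√57))*(-2 + I*√57))/(2*(-2 + I*√57)) = 205634 - (-228 + (-9 - 228*I*√57)*(-2 + I*√57))/(2*(-2 + I*√57))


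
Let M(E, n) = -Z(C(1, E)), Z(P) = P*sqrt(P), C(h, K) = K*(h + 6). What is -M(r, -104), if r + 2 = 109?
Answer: 749*sqrt(749) ≈ 20499.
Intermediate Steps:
r = 107 (r = -2 + 109 = 107)
C(h, K) = K*(6 + h)
Z(P) = P**(3/2)
M(E, n) = -7*sqrt(7)*E**(3/2) (M(E, n) = -(E*(6 + 1))**(3/2) = -(E*7)**(3/2) = -(7*E)**(3/2) = -7*sqrt(7)*E**(3/2))
-M(r, -104) = -(-7)*sqrt(7)*107**(3/2) = -(-7)*sqrt(7)*107*sqrt(107) = -(-749)*sqrt(749) = 749*sqrt(749)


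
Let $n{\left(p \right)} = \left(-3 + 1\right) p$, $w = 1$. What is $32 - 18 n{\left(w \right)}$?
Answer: $68$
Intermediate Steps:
$n{\left(p \right)} = - 2 p$
$32 - 18 n{\left(w \right)} = 32 - 18 \left(\left(-2\right) 1\right) = 32 - -36 = 32 + 36 = 68$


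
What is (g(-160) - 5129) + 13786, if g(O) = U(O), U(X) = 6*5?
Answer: 8687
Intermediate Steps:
U(X) = 30
g(O) = 30
(g(-160) - 5129) + 13786 = (30 - 5129) + 13786 = -5099 + 13786 = 8687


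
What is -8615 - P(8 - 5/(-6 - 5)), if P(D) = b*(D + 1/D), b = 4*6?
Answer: -3007875/341 ≈ -8820.8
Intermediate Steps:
b = 24
P(D) = 24*D + 24/D (P(D) = 24*(D + 1/D) = 24*D + 24/D)
-8615 - P(8 - 5/(-6 - 5)) = -8615 - (24*(8 - 5/(-6 - 5)) + 24/(8 - 5/(-6 - 5))) = -8615 - (24*(8 - 5/(-11)) + 24/(8 - 5/(-11))) = -8615 - (24*(8 - 1/11*(-5)) + 24/(8 - 1/11*(-5))) = -8615 - (24*(8 + 5/11) + 24/(8 + 5/11)) = -8615 - (24*(93/11) + 24/(93/11)) = -8615 - (2232/11 + 24*(11/93)) = -8615 - (2232/11 + 88/31) = -8615 - 1*70160/341 = -8615 - 70160/341 = -3007875/341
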